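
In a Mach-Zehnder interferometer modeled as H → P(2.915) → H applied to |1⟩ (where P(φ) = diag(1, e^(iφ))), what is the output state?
(0.9872 - 0.1123i)|0⟩ + (0.01278 + 0.1123i)|1⟩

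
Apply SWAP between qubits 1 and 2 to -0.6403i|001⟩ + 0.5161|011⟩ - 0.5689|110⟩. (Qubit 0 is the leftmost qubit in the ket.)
-0.6403i|010⟩ + 0.5161|011⟩ - 0.5689|101⟩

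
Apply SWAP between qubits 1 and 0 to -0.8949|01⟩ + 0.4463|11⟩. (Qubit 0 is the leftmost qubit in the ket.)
-0.8949|10⟩ + 0.4463|11⟩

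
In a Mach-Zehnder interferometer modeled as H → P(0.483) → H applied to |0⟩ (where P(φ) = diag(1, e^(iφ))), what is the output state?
(0.9428 + 0.2322i)|0⟩ + (0.0572 - 0.2322i)|1⟩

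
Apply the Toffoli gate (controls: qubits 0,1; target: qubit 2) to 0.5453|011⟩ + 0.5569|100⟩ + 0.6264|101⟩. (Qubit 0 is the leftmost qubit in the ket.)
0.5453|011⟩ + 0.5569|100⟩ + 0.6264|101⟩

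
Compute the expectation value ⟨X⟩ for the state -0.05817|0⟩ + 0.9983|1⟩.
-0.1161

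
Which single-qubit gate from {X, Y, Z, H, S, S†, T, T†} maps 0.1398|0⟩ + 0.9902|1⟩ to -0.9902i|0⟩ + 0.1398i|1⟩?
Y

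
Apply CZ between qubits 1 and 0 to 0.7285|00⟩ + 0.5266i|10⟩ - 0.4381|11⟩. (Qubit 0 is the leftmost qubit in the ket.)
0.7285|00⟩ + 0.5266i|10⟩ + 0.4381|11⟩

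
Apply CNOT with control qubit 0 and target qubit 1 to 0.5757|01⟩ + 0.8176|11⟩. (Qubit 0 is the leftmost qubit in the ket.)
0.5757|01⟩ + 0.8176|10⟩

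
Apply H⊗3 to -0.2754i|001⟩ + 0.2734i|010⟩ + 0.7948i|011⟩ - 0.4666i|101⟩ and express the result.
0.1153i|000⟩ + 0.07799i|001⟩ - 0.64i|010⟩ + 0.4467i|011⟩ + 0.4453i|100⟩ - 0.2519i|101⟩ - 0.3101i|110⟩ + 0.1167i|111⟩

H⊗3 gives amp(|y⟩) = (1/2√2) Σ_x (−1)^(x·y) amp(|x⟩), where x·y is the number of positions in which both x and y have a 1.
|000⟩: (-0.2754i + 0.2734i + 0.7948i - 0.4666i)/(2√2) = 0.1153i
|001⟩: (0.2754i + 0.2734i - 0.7948i + 0.4666i)/(2√2) = 0.07799i
|010⟩: (-0.2754i - 0.2734i - 0.7948i - 0.4666i)/(2√2) = -0.64i
|011⟩: (0.2754i - 0.2734i + 0.7948i + 0.4666i)/(2√2) = 0.4467i
|100⟩: (-0.2754i + 0.2734i + 0.7948i + 0.4666i)/(2√2) = 0.4453i
|101⟩: (0.2754i + 0.2734i - 0.7948i - 0.4666i)/(2√2) = -0.2519i
|110⟩: (-0.2754i - 0.2734i - 0.7948i + 0.4666i)/(2√2) = -0.3101i
|111⟩: (0.2754i - 0.2734i + 0.7948i - 0.4666i)/(2√2) = 0.1167i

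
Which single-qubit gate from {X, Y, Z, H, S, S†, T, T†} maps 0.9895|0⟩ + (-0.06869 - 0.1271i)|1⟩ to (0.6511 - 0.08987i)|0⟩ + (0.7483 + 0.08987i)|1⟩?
H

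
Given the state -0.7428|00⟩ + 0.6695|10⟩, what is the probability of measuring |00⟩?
0.5518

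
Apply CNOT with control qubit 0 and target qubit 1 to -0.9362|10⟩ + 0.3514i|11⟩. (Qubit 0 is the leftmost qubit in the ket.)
0.3514i|10⟩ - 0.9362|11⟩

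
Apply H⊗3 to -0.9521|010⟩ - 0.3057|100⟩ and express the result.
-0.4447|000⟩ - 0.4447|001⟩ + 0.2285|010⟩ + 0.2285|011⟩ - 0.2285|100⟩ - 0.2285|101⟩ + 0.4447|110⟩ + 0.4447|111⟩

H⊗3 gives amp(|y⟩) = (1/2√2) Σ_x (−1)^(x·y) amp(|x⟩), where x·y is the number of positions in which both x and y have a 1.
|000⟩: (-0.9521 - 0.3057)/(2√2) = -0.4447
|001⟩: (-0.9521 - 0.3057)/(2√2) = -0.4447
|010⟩: (0.9521 - 0.3057)/(2√2) = 0.2285
|011⟩: (0.9521 - 0.3057)/(2√2) = 0.2285
|100⟩: (-0.9521 + 0.3057)/(2√2) = -0.2285
|101⟩: (-0.9521 + 0.3057)/(2√2) = -0.2285
|110⟩: (0.9521 + 0.3057)/(2√2) = 0.4447
|111⟩: (0.9521 + 0.3057)/(2√2) = 0.4447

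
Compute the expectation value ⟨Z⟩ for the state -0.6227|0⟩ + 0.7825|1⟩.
-0.2246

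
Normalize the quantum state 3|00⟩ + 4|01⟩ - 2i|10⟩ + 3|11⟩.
0.4867|00⟩ + 0.6489|01⟩ - 0.3244i|10⟩ + 0.4867|11⟩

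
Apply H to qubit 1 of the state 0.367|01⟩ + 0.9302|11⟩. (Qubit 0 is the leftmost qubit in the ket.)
0.2595|00⟩ - 0.2595|01⟩ + 0.6578|10⟩ - 0.6578|11⟩

H on qubit 1 mixes each pair of kets that differ only in qubit 1: amplitudes (a, b) of (|…0…⟩, |…1…⟩) become ((a + b)/√2, (a − b)/√2). Kets absent from the input have amplitude 0.
(|00⟩, |01⟩): (a, b) = (0, 0.367) → (0.2595, -0.2595)
(|10⟩, |11⟩): (a, b) = (0, 0.9302) → (0.6578, -0.6578)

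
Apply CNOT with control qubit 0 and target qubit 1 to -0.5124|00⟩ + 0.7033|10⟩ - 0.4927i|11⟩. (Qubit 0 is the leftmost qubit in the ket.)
-0.5124|00⟩ - 0.4927i|10⟩ + 0.7033|11⟩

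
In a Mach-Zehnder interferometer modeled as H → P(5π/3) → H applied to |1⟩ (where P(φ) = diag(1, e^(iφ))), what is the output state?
(0.25 + 0.433i)|0⟩ + (0.75 - 0.433i)|1⟩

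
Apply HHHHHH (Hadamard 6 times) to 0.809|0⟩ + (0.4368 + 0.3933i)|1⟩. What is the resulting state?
0.809|0⟩ + (0.4368 + 0.3933i)|1⟩

H² = I, so an even number of Hadamards cancels: H^6 = I and the state is unchanged.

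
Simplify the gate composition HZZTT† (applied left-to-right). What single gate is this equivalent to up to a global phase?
H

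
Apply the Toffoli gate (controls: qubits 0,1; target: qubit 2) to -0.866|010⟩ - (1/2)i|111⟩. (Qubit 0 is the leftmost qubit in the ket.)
-0.866|010⟩ - (1/2)i|110⟩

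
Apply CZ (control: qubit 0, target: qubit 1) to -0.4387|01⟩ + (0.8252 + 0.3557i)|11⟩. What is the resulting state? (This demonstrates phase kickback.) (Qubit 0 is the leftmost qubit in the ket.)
-0.4387|01⟩ + (-0.8252 - 0.3557i)|11⟩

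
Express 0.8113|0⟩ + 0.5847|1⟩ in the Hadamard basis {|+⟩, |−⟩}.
0.9871|+⟩ + 0.1602|−⟩

With |ψ⟩ = α|0⟩ + β|1⟩, the Hadamard-basis coefficients are ⟨+|ψ⟩ = (α + β)/√2 and ⟨−|ψ⟩ = (α − β)/√2.
Here α = 0.8113, β = 0.5847: (α + β)/√2 = 0.9871, (α − β)/√2 = 0.1602.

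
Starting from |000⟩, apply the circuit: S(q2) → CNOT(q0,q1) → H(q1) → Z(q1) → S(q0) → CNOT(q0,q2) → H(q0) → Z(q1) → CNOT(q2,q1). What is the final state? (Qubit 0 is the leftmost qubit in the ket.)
1/2|000⟩ + 1/2|010⟩ + 1/2|100⟩ + 1/2|110⟩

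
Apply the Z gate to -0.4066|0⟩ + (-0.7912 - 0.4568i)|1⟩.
-0.4066|0⟩ + (0.7912 + 0.4568i)|1⟩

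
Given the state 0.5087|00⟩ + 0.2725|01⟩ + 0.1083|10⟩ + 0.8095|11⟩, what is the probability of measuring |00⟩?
0.2588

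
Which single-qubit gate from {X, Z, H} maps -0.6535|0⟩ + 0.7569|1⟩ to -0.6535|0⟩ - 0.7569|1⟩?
Z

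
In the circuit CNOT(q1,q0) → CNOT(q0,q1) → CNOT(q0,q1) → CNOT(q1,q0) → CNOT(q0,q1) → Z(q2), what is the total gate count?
6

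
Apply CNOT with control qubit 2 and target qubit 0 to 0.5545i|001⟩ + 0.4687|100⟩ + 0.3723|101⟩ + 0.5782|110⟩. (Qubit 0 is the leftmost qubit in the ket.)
0.3723|001⟩ + 0.4687|100⟩ + 0.5545i|101⟩ + 0.5782|110⟩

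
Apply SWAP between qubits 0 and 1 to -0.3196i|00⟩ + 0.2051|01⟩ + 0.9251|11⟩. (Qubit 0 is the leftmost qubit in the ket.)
-0.3196i|00⟩ + 0.2051|10⟩ + 0.9251|11⟩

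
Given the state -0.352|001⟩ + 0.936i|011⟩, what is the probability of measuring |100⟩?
0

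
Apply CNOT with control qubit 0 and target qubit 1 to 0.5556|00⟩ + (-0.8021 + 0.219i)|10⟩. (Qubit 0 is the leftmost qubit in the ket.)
0.5556|00⟩ + (-0.8021 + 0.219i)|11⟩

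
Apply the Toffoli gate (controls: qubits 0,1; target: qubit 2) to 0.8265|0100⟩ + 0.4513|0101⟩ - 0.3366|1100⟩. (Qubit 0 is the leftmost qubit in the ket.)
0.8265|0100⟩ + 0.4513|0101⟩ - 0.3366|1110⟩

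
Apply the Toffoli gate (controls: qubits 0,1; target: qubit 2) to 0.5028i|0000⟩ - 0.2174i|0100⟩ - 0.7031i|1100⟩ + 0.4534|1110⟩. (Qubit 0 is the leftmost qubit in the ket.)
0.5028i|0000⟩ - 0.2174i|0100⟩ + 0.4534|1100⟩ - 0.7031i|1110⟩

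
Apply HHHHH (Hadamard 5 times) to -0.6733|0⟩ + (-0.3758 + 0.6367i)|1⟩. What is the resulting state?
(-0.7418 + 0.4502i)|0⟩ + (-0.2104 - 0.4502i)|1⟩

H² = I, so H^5 = H: a single Hadamard. With (a, b) = (-0.6733, (-0.3758 + 0.6367i)), H gives ((a + b)/√2, (a − b)/√2) = ((-0.7418 + 0.4502i), (-0.2104 - 0.4502i)).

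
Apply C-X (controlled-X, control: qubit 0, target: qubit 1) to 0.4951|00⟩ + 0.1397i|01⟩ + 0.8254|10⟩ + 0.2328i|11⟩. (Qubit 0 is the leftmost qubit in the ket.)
0.4951|00⟩ + 0.1397i|01⟩ + 0.2328i|10⟩ + 0.8254|11⟩

C-X leaves the control-|0⟩ kets |00⟩, |01⟩ unchanged and applies X to qubit 1 on the control-|1⟩ pair (|10⟩, |11⟩).
X = [[0, 1], [1, 0]].
With a = amp(|10⟩) = 0.8254 and b = amp(|11⟩) = 0.2328i:
new amp(|10⟩) = (1)·b = 0.2328i
new amp(|11⟩) = (1)·a = 0.8254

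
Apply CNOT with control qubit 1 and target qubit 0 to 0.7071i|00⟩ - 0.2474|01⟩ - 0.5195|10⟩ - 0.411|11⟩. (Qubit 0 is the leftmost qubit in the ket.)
0.7071i|00⟩ - 0.411|01⟩ - 0.5195|10⟩ - 0.2474|11⟩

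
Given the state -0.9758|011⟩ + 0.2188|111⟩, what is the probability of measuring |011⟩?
0.9522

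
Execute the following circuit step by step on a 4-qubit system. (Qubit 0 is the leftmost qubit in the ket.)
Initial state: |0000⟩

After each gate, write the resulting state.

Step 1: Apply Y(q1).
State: i|0100⟩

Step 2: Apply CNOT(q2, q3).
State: i|0100⟩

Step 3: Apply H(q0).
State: (1/√2)i|0100⟩ + (1/√2)i|1100⟩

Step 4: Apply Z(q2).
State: (1/√2)i|0100⟩ + (1/√2)i|1100⟩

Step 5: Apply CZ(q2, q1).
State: (1/√2)i|0100⟩ + (1/√2)i|1100⟩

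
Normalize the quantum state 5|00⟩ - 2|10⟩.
0.9285|00⟩ - 0.3714|10⟩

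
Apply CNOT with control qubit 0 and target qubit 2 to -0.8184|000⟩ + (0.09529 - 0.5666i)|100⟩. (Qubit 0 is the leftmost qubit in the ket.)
-0.8184|000⟩ + (0.09529 - 0.5666i)|101⟩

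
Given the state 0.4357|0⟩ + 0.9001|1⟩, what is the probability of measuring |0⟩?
0.1898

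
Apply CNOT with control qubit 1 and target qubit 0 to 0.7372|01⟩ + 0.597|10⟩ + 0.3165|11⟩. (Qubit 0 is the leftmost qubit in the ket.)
0.3165|01⟩ + 0.597|10⟩ + 0.7372|11⟩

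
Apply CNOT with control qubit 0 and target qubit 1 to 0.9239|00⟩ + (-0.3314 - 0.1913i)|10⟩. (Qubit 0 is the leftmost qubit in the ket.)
0.9239|00⟩ + (-0.3314 - 0.1913i)|11⟩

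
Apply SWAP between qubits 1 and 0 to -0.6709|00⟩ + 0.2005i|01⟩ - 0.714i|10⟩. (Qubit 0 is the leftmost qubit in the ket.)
-0.6709|00⟩ - 0.714i|01⟩ + 0.2005i|10⟩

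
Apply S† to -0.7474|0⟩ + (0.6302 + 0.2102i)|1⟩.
-0.7474|0⟩ + (0.2102 - 0.6302i)|1⟩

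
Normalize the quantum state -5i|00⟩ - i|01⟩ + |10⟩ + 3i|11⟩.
-0.8333i|00⟩ - 0.1667i|01⟩ + 0.1667|10⟩ + (1/2)i|11⟩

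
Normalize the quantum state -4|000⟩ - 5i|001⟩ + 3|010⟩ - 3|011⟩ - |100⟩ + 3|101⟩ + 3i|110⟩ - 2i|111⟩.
-0.4417|000⟩ - 0.5522i|001⟩ + 0.3313|010⟩ - 0.3313|011⟩ - 0.1104|100⟩ + 0.3313|101⟩ + 0.3313i|110⟩ - 0.2209i|111⟩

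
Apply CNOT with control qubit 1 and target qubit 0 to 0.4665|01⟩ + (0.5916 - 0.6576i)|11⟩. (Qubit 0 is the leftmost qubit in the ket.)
(0.5916 - 0.6576i)|01⟩ + 0.4665|11⟩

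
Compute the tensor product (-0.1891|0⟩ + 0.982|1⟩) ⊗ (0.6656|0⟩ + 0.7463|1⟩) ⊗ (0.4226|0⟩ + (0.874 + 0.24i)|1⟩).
-0.05319|000⟩ + (-0.11 - 0.03021i)|001⟩ - 0.05964|010⟩ + (-0.1233 - 0.03387i)|011⟩ + 0.2762|100⟩ + (0.5713 + 0.1569i)|101⟩ + 0.3097|110⟩ + (0.6405 + 0.1759i)|111⟩

amp(|b₁b₂…⟩) = product of the factor amplitudes for bits b₁, b₂, …; only kets whose every factor amplitude is nonzero survive.
|000⟩: (-0.1891)(0.6656)(0.4226) = -0.05319
|001⟩: (-0.1891)(0.6656)(0.874 + 0.24i) = (-0.11 - 0.03021i)
|010⟩: (-0.1891)(0.7463)(0.4226) = -0.05964
|011⟩: (-0.1891)(0.7463)(0.874 + 0.24i) = (-0.1233 - 0.03387i)
|100⟩: (0.982)(0.6656)(0.4226) = 0.2762
|101⟩: (0.982)(0.6656)(0.874 + 0.24i) = (0.5713 + 0.1569i)
|110⟩: (0.982)(0.7463)(0.4226) = 0.3097
|111⟩: (0.982)(0.7463)(0.874 + 0.24i) = (0.6405 + 0.1759i)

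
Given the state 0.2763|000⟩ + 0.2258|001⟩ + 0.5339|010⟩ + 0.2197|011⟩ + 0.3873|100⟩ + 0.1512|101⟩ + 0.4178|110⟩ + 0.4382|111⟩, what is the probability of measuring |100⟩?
0.15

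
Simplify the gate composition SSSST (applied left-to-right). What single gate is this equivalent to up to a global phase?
T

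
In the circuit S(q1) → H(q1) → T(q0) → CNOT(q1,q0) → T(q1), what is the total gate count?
5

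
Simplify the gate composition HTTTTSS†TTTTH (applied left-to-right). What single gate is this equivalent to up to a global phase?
I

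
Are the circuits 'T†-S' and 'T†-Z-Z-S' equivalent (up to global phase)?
Yes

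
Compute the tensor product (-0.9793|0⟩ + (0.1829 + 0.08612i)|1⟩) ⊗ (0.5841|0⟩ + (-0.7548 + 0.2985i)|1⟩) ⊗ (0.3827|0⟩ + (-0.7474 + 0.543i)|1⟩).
-0.2189|000⟩ + (0.4275 - 0.3106i)|001⟩ + (0.2829 - 0.1119i)|010⟩ + (-0.3937 + 0.6199i)|011⟩ + (0.04088 + 0.01925i)|100⟩ + (-0.1072 + 0.02041i)|101⟩ + (-0.06267 - 0.003983i)|110⟩ + (0.128 - 0.08114i)|111⟩

amp(|b₁b₂…⟩) = product of the factor amplitudes for bits b₁, b₂, …; only kets whose every factor amplitude is nonzero survive.
|000⟩: (-0.9793)(0.5841)(0.3827) = -0.2189
|001⟩: (-0.9793)(0.5841)(-0.7474 + 0.543i) = (0.4275 - 0.3106i)
|010⟩: (-0.9793)(-0.7548 + 0.2985i)(0.3827) = (0.2829 - 0.1119i)
|011⟩: (-0.9793)(-0.7548 + 0.2985i)(-0.7474 + 0.543i) = (-0.3937 + 0.6199i)
|100⟩: (0.1829 + 0.08612i)(0.5841)(0.3827) = (0.04088 + 0.01925i)
|101⟩: (0.1829 + 0.08612i)(0.5841)(-0.7474 + 0.543i) = (-0.1072 + 0.02041i)
|110⟩: (0.1829 + 0.08612i)(-0.7548 + 0.2985i)(0.3827) = (-0.06267 - 0.003983i)
|111⟩: (0.1829 + 0.08612i)(-0.7548 + 0.2985i)(-0.7474 + 0.543i) = (0.128 - 0.08114i)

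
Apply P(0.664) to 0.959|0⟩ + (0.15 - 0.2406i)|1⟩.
0.959|0⟩ + (0.2664 - 0.09704i)|1⟩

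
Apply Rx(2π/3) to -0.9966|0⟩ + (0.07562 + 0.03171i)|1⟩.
(-0.4708 - 0.06549i)|0⟩ + (0.03781 + 0.8789i)|1⟩

Rx(2π/3) = [[cos(θ/2), −i·sin(θ/2)], [−i·sin(θ/2), cos(θ/2)]]; θ = 2π/3, cos(θ/2) ≈ 0.5, sin(θ/2) ≈ 0.866025.
With a = amp(|0⟩) = -0.9966 and b = amp(|1⟩) = (0.07562 + 0.03171i):
new amp(|0⟩) = (0.5)·a + (-0.866025i)·b = (-0.4708 - 0.06549i)
new amp(|1⟩) = (-0.866025i)·a + (0.5)·b = (0.03781 + 0.8789i)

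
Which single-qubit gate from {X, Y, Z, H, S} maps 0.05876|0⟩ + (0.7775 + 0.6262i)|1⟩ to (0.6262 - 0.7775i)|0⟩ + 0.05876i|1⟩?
Y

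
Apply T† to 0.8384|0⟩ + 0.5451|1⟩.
0.8384|0⟩ + (0.3854 - 0.3854i)|1⟩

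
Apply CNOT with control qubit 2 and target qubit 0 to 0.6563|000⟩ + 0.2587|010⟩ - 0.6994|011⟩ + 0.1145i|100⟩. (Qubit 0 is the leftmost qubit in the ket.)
0.6563|000⟩ + 0.2587|010⟩ + 0.1145i|100⟩ - 0.6994|111⟩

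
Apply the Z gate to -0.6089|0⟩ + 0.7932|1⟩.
-0.6089|0⟩ - 0.7932|1⟩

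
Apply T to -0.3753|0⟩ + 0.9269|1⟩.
-0.3753|0⟩ + (0.6554 + 0.6554i)|1⟩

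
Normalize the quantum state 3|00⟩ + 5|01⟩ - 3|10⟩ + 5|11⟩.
0.3638|00⟩ + 0.6063|01⟩ - 0.3638|10⟩ + 0.6063|11⟩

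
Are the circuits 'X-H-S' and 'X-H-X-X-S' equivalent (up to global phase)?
Yes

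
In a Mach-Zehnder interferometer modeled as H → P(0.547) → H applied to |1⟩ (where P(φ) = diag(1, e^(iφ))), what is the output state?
(0.07296 - 0.2601i)|0⟩ + (0.927 + 0.2601i)|1⟩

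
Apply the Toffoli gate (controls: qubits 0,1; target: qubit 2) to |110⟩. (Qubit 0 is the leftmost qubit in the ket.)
|111⟩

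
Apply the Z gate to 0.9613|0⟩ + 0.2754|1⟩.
0.9613|0⟩ - 0.2754|1⟩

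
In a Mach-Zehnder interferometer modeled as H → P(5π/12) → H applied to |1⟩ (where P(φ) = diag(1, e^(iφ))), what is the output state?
(0.3706 - 0.483i)|0⟩ + (0.6294 + 0.483i)|1⟩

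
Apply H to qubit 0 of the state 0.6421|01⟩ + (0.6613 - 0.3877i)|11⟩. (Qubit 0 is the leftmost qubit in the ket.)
(0.9216 - 0.2741i)|01⟩ + (-0.01358 + 0.2741i)|11⟩

H on qubit 0 mixes each pair of kets that differ only in qubit 0: amplitudes (a, b) of (|…0…⟩, |…1…⟩) become ((a + b)/√2, (a − b)/√2). Kets absent from the input have amplitude 0.
(|01⟩, |11⟩): (a, b) = (0.6421, (0.6613 - 0.3877i)) → ((0.9216 - 0.2741i), (-0.01358 + 0.2741i))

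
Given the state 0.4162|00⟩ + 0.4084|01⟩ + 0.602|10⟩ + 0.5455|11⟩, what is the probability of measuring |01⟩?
0.1668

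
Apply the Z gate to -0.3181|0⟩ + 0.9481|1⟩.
-0.3181|0⟩ - 0.9481|1⟩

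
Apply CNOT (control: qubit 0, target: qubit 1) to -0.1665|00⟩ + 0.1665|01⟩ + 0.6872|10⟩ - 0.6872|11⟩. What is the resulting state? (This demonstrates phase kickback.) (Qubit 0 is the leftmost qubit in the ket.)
-0.1665|00⟩ + 0.1665|01⟩ - 0.6872|10⟩ + 0.6872|11⟩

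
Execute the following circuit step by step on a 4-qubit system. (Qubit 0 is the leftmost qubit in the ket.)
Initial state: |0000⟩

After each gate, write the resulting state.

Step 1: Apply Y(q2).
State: i|0010⟩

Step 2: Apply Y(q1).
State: -|0110⟩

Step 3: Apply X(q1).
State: -|0010⟩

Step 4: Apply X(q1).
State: -|0110⟩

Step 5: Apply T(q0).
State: -|0110⟩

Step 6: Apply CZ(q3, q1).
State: -|0110⟩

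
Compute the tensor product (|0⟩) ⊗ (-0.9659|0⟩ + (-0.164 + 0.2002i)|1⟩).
-0.9659|00⟩ + (-0.164 + 0.2002i)|01⟩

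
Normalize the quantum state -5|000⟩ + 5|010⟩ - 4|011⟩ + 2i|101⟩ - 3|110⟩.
-0.5625|000⟩ + 0.5625|010⟩ - 0.45|011⟩ + 0.225i|101⟩ - 0.3375|110⟩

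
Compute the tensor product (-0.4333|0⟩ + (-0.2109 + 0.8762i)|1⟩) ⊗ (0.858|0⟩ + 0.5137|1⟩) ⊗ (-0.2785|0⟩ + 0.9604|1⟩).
0.1035|000⟩ - 0.357|001⟩ + 0.06199|010⟩ - 0.2138|011⟩ + (0.0504 - 0.2094i)|100⟩ + (-0.1738 + 0.722i)|101⟩ + (0.03017 - 0.1254i)|110⟩ + (-0.104 + 0.4323i)|111⟩

amp(|b₁b₂…⟩) = product of the factor amplitudes for bits b₁, b₂, …; only kets whose every factor amplitude is nonzero survive.
|000⟩: (-0.4333)(0.858)(-0.2785) = 0.1035
|001⟩: (-0.4333)(0.858)(0.9604) = -0.357
|010⟩: (-0.4333)(0.5137)(-0.2785) = 0.06199
|011⟩: (-0.4333)(0.5137)(0.9604) = -0.2138
|100⟩: (-0.2109 + 0.8762i)(0.858)(-0.2785) = (0.0504 - 0.2094i)
|101⟩: (-0.2109 + 0.8762i)(0.858)(0.9604) = (-0.1738 + 0.722i)
|110⟩: (-0.2109 + 0.8762i)(0.5137)(-0.2785) = (0.03017 - 0.1254i)
|111⟩: (-0.2109 + 0.8762i)(0.5137)(0.9604) = (-0.104 + 0.4323i)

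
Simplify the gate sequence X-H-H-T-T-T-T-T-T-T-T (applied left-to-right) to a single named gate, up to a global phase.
X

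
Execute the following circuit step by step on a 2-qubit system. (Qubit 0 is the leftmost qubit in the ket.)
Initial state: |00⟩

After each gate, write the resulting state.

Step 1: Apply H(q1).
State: 1/√2|00⟩ + 1/√2|01⟩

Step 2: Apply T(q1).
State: 1/√2|00⟩ + (1/2 + (1/2)i)|01⟩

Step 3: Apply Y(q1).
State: (1/2 - (1/2)i)|00⟩ + (1/√2)i|01⟩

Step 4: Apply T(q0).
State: (1/2 - (1/2)i)|00⟩ + (1/√2)i|01⟩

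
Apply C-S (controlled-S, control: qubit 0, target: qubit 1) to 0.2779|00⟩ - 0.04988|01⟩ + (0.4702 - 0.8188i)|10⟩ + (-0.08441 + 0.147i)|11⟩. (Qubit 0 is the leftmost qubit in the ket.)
0.2779|00⟩ - 0.04988|01⟩ + (0.4702 - 0.8188i)|10⟩ + (-0.147 - 0.08441i)|11⟩

C-S leaves the control-|0⟩ kets |00⟩, |01⟩ unchanged and applies S to qubit 1 on the control-|1⟩ pair (|10⟩, |11⟩).
S = [[1, 0], [0, i]].
With a = amp(|10⟩) = (0.4702 - 0.8188i) and b = amp(|11⟩) = (-0.08441 + 0.147i):
new amp(|10⟩) = (1)·a = (0.4702 - 0.8188i)
new amp(|11⟩) = (i)·b = (-0.147 - 0.08441i)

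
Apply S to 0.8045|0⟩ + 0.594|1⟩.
0.8045|0⟩ + 0.594i|1⟩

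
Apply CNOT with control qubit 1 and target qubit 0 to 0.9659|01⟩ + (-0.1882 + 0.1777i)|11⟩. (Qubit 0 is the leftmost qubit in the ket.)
(-0.1882 + 0.1777i)|01⟩ + 0.9659|11⟩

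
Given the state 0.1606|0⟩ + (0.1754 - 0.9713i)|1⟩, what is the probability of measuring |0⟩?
0.02579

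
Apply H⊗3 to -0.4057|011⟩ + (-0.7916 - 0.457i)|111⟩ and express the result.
(-0.4233 - 0.1616i)|000⟩ + (0.4233 + 0.1616i)|001⟩ + (0.4233 + 0.1616i)|010⟩ + (-0.4233 - 0.1616i)|011⟩ + (0.1364 + 0.1616i)|100⟩ + (-0.1364 - 0.1616i)|101⟩ + (-0.1364 - 0.1616i)|110⟩ + (0.1364 + 0.1616i)|111⟩

H⊗3 gives amp(|y⟩) = (1/2√2) Σ_x (−1)^(x·y) amp(|x⟩), where x·y is the number of positions in which both x and y have a 1.
|000⟩: (-0.4057 + (-0.7916 - 0.457i))/(2√2) = (-0.4233 - 0.1616i)
|001⟩: (0.4057 - (-0.7916 - 0.457i))/(2√2) = (0.4233 + 0.1616i)
|010⟩: (0.4057 - (-0.7916 - 0.457i))/(2√2) = (0.4233 + 0.1616i)
|011⟩: (-0.4057 + (-0.7916 - 0.457i))/(2√2) = (-0.4233 - 0.1616i)
|100⟩: (-0.4057 - (-0.7916 - 0.457i))/(2√2) = (0.1364 + 0.1616i)
|101⟩: (0.4057 + (-0.7916 - 0.457i))/(2√2) = (-0.1364 - 0.1616i)
|110⟩: (0.4057 + (-0.7916 - 0.457i))/(2√2) = (-0.1364 - 0.1616i)
|111⟩: (-0.4057 - (-0.7916 - 0.457i))/(2√2) = (0.1364 + 0.1616i)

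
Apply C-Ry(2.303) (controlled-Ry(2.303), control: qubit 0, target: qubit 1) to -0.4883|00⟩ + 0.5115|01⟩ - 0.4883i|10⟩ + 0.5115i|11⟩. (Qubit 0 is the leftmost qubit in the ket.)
-0.4883|00⟩ + 0.5115|01⟩ - 0.666i|10⟩ - 0.2378i|11⟩

C-Ry(2.303) leaves the control-|0⟩ kets |00⟩, |01⟩ unchanged and applies Ry(2.303) to qubit 1 on the control-|1⟩ pair (|10⟩, |11⟩).
Ry(2.303) = [[cos(θ/2), −sin(θ/2)], [sin(θ/2), cos(θ/2)]]; θ = 2.303, cos(θ/2) ≈ 0.407118, sin(θ/2) ≈ 0.913376.
With a = amp(|10⟩) = -0.4883i and b = amp(|11⟩) = 0.5115i:
new amp(|10⟩) = (0.407118)·a + (-0.913376)·b = -0.666i
new amp(|11⟩) = (0.913376)·a + (0.407118)·b = -0.2378i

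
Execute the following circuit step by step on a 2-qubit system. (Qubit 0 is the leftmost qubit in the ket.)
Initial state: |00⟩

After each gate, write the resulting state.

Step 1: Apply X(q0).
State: |10⟩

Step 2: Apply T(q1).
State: |10⟩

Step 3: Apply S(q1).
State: |10⟩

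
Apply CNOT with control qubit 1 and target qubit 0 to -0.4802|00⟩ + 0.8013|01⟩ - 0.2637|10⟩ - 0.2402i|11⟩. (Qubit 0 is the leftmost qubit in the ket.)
-0.4802|00⟩ - 0.2402i|01⟩ - 0.2637|10⟩ + 0.8013|11⟩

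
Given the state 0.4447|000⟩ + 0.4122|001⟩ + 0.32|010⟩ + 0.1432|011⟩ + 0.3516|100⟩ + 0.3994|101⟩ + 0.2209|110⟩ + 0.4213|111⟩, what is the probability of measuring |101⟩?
0.1595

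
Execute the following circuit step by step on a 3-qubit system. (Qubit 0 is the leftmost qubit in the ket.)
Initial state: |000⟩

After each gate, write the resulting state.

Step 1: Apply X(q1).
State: |010⟩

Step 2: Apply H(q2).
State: 1/√2|010⟩ + 1/√2|011⟩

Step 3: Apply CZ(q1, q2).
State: 1/√2|010⟩ - 1/√2|011⟩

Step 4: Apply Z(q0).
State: 1/√2|010⟩ - 1/√2|011⟩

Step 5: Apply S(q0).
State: 1/√2|010⟩ - 1/√2|011⟩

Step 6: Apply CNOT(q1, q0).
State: 1/√2|110⟩ - 1/√2|111⟩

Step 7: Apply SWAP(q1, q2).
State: 1/√2|101⟩ - 1/√2|111⟩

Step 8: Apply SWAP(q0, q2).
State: 1/√2|101⟩ - 1/√2|111⟩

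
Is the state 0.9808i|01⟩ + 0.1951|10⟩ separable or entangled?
Entangled

Writing the state as a|00⟩ + b|01⟩ + c|10⟩ + d|11⟩, it is a product state iff ad − bc = 0.
Here (a, b, c, d) = (0, 0.9808i, 0.1951, 0): ad − bc = (0)(0) − (0.9808i)(0.1951) = -0.1914i ≠ 0, so the state is entangled.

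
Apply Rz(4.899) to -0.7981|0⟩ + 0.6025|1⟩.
(0.6145 + 0.5093i)|0⟩ + (-0.4639 + 0.3845i)|1⟩

Rz(4.899) = [[e^(−iθ/2), 0], [0, e^(iθ/2)]] with e^(±iθ/2) = cos(θ/2) ± i·sin(θ/2); θ = 4.899, cos(θ/2) ≈ -0.769912, sin(θ/2) ≈ 0.63815.
With a = amp(|0⟩) = -0.7981 and b = amp(|1⟩) = 0.6025:
new amp(|0⟩) = (-0.769912 - 0.63815i)·a = (0.6145 + 0.5093i)
new amp(|1⟩) = (-0.769912 + 0.63815i)·b = (-0.4639 + 0.3845i)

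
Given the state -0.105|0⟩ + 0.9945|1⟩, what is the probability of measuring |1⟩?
0.989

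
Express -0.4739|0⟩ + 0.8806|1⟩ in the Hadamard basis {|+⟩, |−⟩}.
0.2876|+⟩ - 0.9578|−⟩

With |ψ⟩ = α|0⟩ + β|1⟩, the Hadamard-basis coefficients are ⟨+|ψ⟩ = (α + β)/√2 and ⟨−|ψ⟩ = (α − β)/√2.
Here α = -0.4739, β = 0.8806: (α + β)/√2 = 0.2876, (α − β)/√2 = -0.9578.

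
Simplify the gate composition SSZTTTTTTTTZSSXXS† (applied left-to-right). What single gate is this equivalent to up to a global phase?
S†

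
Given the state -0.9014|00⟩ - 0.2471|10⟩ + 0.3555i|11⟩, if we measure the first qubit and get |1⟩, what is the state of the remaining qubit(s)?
-0.5707|0⟩ + 0.8211i|1⟩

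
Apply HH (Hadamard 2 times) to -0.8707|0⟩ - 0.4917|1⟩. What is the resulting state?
-0.8707|0⟩ - 0.4917|1⟩

H² = I, so an even number of Hadamards cancels: H^2 = I and the state is unchanged.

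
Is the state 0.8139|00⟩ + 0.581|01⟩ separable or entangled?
Separable

Writing the state as a|00⟩ + b|01⟩ + c|10⟩ + d|11⟩, it is a product state iff ad − bc = 0.
Here (a, b, c, d) = (0.8139, 0.581, 0, 0): ad − bc = (0.8139)(0) − (0.581)(0) = 0, so the state is separable.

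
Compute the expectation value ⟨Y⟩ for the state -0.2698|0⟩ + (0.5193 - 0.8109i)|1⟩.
0.4376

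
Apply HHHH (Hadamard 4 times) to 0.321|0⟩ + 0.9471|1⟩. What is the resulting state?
0.321|0⟩ + 0.9471|1⟩

H² = I, so an even number of Hadamards cancels: H^4 = I and the state is unchanged.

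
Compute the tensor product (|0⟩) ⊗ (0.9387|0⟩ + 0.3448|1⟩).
0.9387|00⟩ + 0.3448|01⟩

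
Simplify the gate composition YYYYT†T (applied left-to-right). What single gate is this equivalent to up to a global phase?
I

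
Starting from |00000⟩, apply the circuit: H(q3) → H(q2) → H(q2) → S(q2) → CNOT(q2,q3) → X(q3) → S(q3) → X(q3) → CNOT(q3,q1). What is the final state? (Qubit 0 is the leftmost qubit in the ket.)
(1/√2)i|00000⟩ + 1/√2|01010⟩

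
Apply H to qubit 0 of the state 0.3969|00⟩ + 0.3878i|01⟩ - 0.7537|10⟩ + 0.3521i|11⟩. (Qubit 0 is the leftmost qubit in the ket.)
-0.2523|00⟩ + 0.5232i|01⟩ + 0.8136|10⟩ + 0.02524i|11⟩

H on qubit 0 mixes each pair of kets that differ only in qubit 0: amplitudes (a, b) of (|…0…⟩, |…1…⟩) become ((a + b)/√2, (a − b)/√2). Kets absent from the input have amplitude 0.
(|00⟩, |10⟩): (a, b) = (0.3969, -0.7537) → (-0.2523, 0.8136)
(|01⟩, |11⟩): (a, b) = (0.3878i, 0.3521i) → (0.5232i, 0.02524i)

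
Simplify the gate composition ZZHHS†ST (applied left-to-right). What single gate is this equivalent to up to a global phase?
T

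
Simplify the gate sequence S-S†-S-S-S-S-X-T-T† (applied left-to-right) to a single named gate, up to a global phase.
X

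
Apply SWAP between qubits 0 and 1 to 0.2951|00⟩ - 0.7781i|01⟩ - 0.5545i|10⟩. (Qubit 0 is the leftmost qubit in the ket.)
0.2951|00⟩ - 0.5545i|01⟩ - 0.7781i|10⟩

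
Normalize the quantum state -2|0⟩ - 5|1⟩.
-0.3714|0⟩ - 0.9285|1⟩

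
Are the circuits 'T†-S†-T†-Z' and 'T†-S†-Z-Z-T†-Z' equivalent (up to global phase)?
Yes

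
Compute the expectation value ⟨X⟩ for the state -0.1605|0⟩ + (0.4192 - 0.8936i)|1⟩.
-0.1346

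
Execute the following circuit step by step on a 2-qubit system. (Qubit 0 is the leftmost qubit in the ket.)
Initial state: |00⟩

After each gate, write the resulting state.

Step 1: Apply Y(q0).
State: i|10⟩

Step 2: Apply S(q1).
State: i|10⟩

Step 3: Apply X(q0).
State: i|00⟩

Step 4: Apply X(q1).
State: i|01⟩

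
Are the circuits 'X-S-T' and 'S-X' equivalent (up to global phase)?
No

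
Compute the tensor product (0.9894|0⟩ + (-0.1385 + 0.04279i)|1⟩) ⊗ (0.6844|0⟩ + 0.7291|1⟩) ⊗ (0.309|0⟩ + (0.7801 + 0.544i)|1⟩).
0.2092|000⟩ + (0.5282 + 0.3684i)|001⟩ + 0.2229|010⟩ + (0.5627 + 0.3924i)|011⟩ + (-0.02929 + 0.009049i)|100⟩ + (-0.08988 - 0.02872i)|101⟩ + (-0.0312 + 0.00964i)|110⟩ + (-0.09575 - 0.0306i)|111⟩

amp(|b₁b₂…⟩) = product of the factor amplitudes for bits b₁, b₂, …; only kets whose every factor amplitude is nonzero survive.
|000⟩: (0.9894)(0.6844)(0.309) = 0.2092
|001⟩: (0.9894)(0.6844)(0.7801 + 0.544i) = (0.5282 + 0.3684i)
|010⟩: (0.9894)(0.7291)(0.309) = 0.2229
|011⟩: (0.9894)(0.7291)(0.7801 + 0.544i) = (0.5627 + 0.3924i)
|100⟩: (-0.1385 + 0.04279i)(0.6844)(0.309) = (-0.02929 + 0.009049i)
|101⟩: (-0.1385 + 0.04279i)(0.6844)(0.7801 + 0.544i) = (-0.08988 - 0.02872i)
|110⟩: (-0.1385 + 0.04279i)(0.7291)(0.309) = (-0.0312 + 0.00964i)
|111⟩: (-0.1385 + 0.04279i)(0.7291)(0.7801 + 0.544i) = (-0.09575 - 0.0306i)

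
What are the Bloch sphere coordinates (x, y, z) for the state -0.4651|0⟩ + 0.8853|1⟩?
(-0.8235, 0, -0.5674)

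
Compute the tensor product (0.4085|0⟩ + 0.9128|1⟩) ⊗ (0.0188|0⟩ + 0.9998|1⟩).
0.00768|00⟩ + 0.4084|01⟩ + 0.01716|10⟩ + 0.9126|11⟩

amp(|b₁b₂…⟩) = product of the factor amplitudes for bits b₁, b₂, …; only kets whose every factor amplitude is nonzero survive.
|00⟩: (0.4085)(0.0188) = 0.00768
|01⟩: (0.4085)(0.9998) = 0.4084
|10⟩: (0.9128)(0.0188) = 0.01716
|11⟩: (0.9128)(0.9998) = 0.9126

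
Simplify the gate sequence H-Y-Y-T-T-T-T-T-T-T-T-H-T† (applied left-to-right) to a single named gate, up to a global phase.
T†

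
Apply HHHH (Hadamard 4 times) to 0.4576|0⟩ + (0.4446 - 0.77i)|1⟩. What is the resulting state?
0.4576|0⟩ + (0.4446 - 0.77i)|1⟩

H² = I, so an even number of Hadamards cancels: H^4 = I and the state is unchanged.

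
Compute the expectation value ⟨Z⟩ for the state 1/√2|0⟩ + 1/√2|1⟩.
0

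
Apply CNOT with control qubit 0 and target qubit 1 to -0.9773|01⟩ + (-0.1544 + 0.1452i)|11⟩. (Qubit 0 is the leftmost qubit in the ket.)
-0.9773|01⟩ + (-0.1544 + 0.1452i)|10⟩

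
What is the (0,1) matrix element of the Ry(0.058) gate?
-0.029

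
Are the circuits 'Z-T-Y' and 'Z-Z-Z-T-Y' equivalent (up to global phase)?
Yes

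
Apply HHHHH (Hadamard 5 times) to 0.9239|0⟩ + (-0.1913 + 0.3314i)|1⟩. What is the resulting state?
(0.518 + 0.2343i)|0⟩ + (0.7886 - 0.2343i)|1⟩

H² = I, so H^5 = H: a single Hadamard. With (a, b) = (0.9239, (-0.1913 + 0.3314i)), H gives ((a + b)/√2, (a − b)/√2) = ((0.518 + 0.2343i), (0.7886 - 0.2343i)).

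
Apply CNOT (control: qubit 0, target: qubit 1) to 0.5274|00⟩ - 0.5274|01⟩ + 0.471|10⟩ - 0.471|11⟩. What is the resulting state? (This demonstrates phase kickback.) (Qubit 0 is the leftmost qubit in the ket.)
0.5274|00⟩ - 0.5274|01⟩ - 0.471|10⟩ + 0.471|11⟩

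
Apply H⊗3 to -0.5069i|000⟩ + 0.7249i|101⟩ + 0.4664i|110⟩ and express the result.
0.242i|000⟩ - 0.2706i|001⟩ - 0.08782i|010⟩ - 0.6004i|011⟩ - 0.6004i|100⟩ - 0.08782i|101⟩ - 0.2706i|110⟩ + 0.242i|111⟩

H⊗3 gives amp(|y⟩) = (1/2√2) Σ_x (−1)^(x·y) amp(|x⟩), where x·y is the number of positions in which both x and y have a 1.
|000⟩: (-0.5069i + 0.7249i + 0.4664i)/(2√2) = 0.242i
|001⟩: (-0.5069i - 0.7249i + 0.4664i)/(2√2) = -0.2706i
|010⟩: (-0.5069i + 0.7249i - 0.4664i)/(2√2) = -0.08782i
|011⟩: (-0.5069i - 0.7249i - 0.4664i)/(2√2) = -0.6004i
|100⟩: (-0.5069i - 0.7249i - 0.4664i)/(2√2) = -0.6004i
|101⟩: (-0.5069i + 0.7249i - 0.4664i)/(2√2) = -0.08782i
|110⟩: (-0.5069i - 0.7249i + 0.4664i)/(2√2) = -0.2706i
|111⟩: (-0.5069i + 0.7249i + 0.4664i)/(2√2) = 0.242i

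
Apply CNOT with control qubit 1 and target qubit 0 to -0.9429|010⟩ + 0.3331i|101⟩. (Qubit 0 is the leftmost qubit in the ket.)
0.3331i|101⟩ - 0.9429|110⟩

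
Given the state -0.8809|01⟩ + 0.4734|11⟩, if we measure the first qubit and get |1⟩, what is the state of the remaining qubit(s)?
|1⟩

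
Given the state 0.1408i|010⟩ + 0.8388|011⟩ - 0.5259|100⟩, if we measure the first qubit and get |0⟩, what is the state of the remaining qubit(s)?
0.1655i|10⟩ + 0.9862|11⟩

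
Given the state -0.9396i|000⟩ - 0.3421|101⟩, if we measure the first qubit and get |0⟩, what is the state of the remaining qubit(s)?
-i|00⟩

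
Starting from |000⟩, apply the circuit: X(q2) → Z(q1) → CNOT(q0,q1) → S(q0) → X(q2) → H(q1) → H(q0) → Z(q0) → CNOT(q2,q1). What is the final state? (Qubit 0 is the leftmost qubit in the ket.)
1/2|000⟩ + 1/2|010⟩ - 1/2|100⟩ - 1/2|110⟩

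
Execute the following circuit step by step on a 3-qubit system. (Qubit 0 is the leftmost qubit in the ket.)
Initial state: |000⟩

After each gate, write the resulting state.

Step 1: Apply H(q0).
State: 1/√2|000⟩ + 1/√2|100⟩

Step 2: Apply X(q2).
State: 1/√2|001⟩ + 1/√2|101⟩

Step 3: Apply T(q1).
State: 1/√2|001⟩ + 1/√2|101⟩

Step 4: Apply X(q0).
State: 1/√2|001⟩ + 1/√2|101⟩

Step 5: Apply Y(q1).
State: (1/√2)i|011⟩ + (1/√2)i|111⟩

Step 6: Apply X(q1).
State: (1/√2)i|001⟩ + (1/√2)i|101⟩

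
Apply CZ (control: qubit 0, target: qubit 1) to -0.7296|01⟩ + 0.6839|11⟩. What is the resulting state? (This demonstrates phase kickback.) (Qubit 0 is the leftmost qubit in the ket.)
-0.7296|01⟩ - 0.6839|11⟩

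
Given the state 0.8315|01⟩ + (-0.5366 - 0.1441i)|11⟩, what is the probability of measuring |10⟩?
0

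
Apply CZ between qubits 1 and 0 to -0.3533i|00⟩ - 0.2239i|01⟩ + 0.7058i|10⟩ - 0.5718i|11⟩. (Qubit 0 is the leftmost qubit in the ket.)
-0.3533i|00⟩ - 0.2239i|01⟩ + 0.7058i|10⟩ + 0.5718i|11⟩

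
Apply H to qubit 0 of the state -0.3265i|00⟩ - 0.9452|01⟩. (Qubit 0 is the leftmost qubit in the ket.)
-0.2309i|00⟩ - 0.6684|01⟩ - 0.2309i|10⟩ - 0.6684|11⟩

H on qubit 0 mixes each pair of kets that differ only in qubit 0: amplitudes (a, b) of (|…0…⟩, |…1…⟩) become ((a + b)/√2, (a − b)/√2). Kets absent from the input have amplitude 0.
(|00⟩, |10⟩): (a, b) = (-0.3265i, 0) → (-0.2309i, -0.2309i)
(|01⟩, |11⟩): (a, b) = (-0.9452, 0) → (-0.6684, -0.6684)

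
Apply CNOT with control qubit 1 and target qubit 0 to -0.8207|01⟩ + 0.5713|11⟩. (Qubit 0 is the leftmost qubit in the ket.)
0.5713|01⟩ - 0.8207|11⟩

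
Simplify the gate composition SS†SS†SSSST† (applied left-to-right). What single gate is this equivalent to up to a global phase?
T†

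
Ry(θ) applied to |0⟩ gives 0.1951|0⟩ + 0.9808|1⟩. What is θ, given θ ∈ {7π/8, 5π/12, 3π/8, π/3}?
7π/8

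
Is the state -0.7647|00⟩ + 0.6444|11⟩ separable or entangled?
Entangled

Writing the state as a|00⟩ + b|01⟩ + c|10⟩ + d|11⟩, it is a product state iff ad − bc = 0.
Here (a, b, c, d) = (-0.7647, 0, 0, 0.6444): ad − bc = (-0.7647)(0.6444) − (0)(0) = -0.4928 ≠ 0, so the state is entangled.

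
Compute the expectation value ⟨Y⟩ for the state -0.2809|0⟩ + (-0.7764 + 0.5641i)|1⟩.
-0.3169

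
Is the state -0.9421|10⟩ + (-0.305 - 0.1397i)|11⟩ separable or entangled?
Separable

Writing the state as a|00⟩ + b|01⟩ + c|10⟩ + d|11⟩, it is a product state iff ad − bc = 0.
Here (a, b, c, d) = (0, 0, -0.9421, (-0.305 - 0.1397i)): ad − bc = (0)(-0.305 - 0.1397i) − (0)(-0.9421) = 0, so the state is separable.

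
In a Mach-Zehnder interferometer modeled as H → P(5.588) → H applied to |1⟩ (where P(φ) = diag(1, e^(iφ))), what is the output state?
(0.116 + 0.3203i)|0⟩ + (0.884 - 0.3203i)|1⟩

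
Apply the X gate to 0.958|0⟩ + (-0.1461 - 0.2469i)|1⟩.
(-0.1461 - 0.2469i)|0⟩ + 0.958|1⟩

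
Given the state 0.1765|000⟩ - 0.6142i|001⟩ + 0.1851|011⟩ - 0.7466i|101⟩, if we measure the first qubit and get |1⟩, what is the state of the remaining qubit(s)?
-i|01⟩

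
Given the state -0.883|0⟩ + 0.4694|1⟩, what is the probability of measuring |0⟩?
0.7797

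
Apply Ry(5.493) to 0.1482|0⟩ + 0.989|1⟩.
-0.5174|0⟩ - 0.8558|1⟩

Ry(5.493) = [[cos(θ/2), −sin(θ/2)], [sin(θ/2), cos(θ/2)]]; θ = 5.493, cos(θ/2) ≈ -0.922961, sin(θ/2) ≈ 0.384894.
With a = amp(|0⟩) = 0.1482 and b = amp(|1⟩) = 0.989:
new amp(|0⟩) = (-0.922961)·a + (-0.384894)·b = -0.5174
new amp(|1⟩) = (0.384894)·a + (-0.922961)·b = -0.8558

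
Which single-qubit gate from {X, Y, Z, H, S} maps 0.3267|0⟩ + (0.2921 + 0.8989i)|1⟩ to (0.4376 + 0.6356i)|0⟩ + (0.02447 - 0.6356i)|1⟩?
H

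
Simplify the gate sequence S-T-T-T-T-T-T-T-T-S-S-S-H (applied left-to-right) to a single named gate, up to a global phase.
H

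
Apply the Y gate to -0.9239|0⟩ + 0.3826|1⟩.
-0.3826i|0⟩ - 0.9239i|1⟩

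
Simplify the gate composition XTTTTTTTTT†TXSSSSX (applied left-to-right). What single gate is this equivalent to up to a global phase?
X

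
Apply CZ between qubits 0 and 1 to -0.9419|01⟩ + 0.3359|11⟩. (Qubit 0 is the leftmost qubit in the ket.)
-0.9419|01⟩ - 0.3359|11⟩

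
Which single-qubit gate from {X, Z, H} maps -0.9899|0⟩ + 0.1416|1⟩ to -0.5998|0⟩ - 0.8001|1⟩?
H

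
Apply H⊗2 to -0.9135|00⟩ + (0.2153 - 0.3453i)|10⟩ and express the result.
(-0.3491 - 0.1727i)|00⟩ + (-0.3491 - 0.1727i)|01⟩ + (-0.5644 + 0.1727i)|10⟩ + (-0.5644 + 0.1727i)|11⟩

H⊗2 gives amp(|y⟩) = (1/2) Σ_x (−1)^(x·y) amp(|x⟩), where x·y is the number of positions in which both x and y have a 1.
|00⟩: (-0.9135 + (0.2153 - 0.3453i))/2 = (-0.3491 - 0.1727i)
|01⟩: (-0.9135 + (0.2153 - 0.3453i))/2 = (-0.3491 - 0.1727i)
|10⟩: (-0.9135 - (0.2153 - 0.3453i))/2 = (-0.5644 + 0.1727i)
|11⟩: (-0.9135 - (0.2153 - 0.3453i))/2 = (-0.5644 + 0.1727i)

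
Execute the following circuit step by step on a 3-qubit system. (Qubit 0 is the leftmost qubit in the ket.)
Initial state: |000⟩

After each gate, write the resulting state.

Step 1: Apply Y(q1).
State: i|010⟩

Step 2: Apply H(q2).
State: (1/√2)i|010⟩ + (1/√2)i|011⟩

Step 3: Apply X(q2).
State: (1/√2)i|010⟩ + (1/√2)i|011⟩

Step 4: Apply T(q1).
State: (-1/2 + (1/2)i)|010⟩ + (-1/2 + (1/2)i)|011⟩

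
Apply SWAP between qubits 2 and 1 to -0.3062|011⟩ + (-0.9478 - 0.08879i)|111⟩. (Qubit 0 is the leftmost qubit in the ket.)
-0.3062|011⟩ + (-0.9478 - 0.08879i)|111⟩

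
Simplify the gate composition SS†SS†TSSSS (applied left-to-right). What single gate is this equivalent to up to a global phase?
T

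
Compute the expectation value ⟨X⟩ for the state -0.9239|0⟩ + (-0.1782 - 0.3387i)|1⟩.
0.3293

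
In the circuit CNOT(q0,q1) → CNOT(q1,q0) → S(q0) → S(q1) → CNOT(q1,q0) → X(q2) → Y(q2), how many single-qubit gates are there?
4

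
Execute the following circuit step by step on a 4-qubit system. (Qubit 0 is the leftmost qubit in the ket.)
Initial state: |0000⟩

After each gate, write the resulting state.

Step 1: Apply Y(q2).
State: i|0010⟩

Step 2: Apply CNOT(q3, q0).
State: i|0010⟩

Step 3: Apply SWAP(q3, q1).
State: i|0010⟩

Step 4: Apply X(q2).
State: i|0000⟩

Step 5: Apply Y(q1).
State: -|0100⟩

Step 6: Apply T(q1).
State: (-1/√2 - (1/√2)i)|0100⟩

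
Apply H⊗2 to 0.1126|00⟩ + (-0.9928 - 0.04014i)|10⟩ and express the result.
(-0.4401 - 0.02007i)|00⟩ + (-0.4401 - 0.02007i)|01⟩ + (0.5527 + 0.02007i)|10⟩ + (0.5527 + 0.02007i)|11⟩

H⊗2 gives amp(|y⟩) = (1/2) Σ_x (−1)^(x·y) amp(|x⟩), where x·y is the number of positions in which both x and y have a 1.
|00⟩: (0.1126 + (-0.9928 - 0.04014i))/2 = (-0.4401 - 0.02007i)
|01⟩: (0.1126 + (-0.9928 - 0.04014i))/2 = (-0.4401 - 0.02007i)
|10⟩: (0.1126 - (-0.9928 - 0.04014i))/2 = (0.5527 + 0.02007i)
|11⟩: (0.1126 - (-0.9928 - 0.04014i))/2 = (0.5527 + 0.02007i)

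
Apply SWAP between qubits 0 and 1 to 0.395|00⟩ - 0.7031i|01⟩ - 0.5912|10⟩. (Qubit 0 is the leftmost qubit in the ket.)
0.395|00⟩ - 0.5912|01⟩ - 0.7031i|10⟩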